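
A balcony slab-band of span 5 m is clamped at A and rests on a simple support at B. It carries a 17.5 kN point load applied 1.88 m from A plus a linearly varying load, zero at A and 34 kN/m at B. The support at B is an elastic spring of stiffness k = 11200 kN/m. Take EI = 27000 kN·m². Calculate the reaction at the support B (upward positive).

Take the reaction at B as the redundant and release it; the primary structure is a cantilever fixed at A.
Downward deflection at the released point B due to the loads:
  point load 17.5 at a = 1.88: Pa²(3L − a)/(6EI) = 135.2/EI
  triangular load, peak 34 at the free end: 11w₀L⁴/(120EI) = 1948/EI
  δ_0 = 2083/EI
Flexibility coefficient — unit upward force at B: δ_{BB} = L³/(3EI) = 41.67/EI.
With EI = 27000 kN·m²: δ_0 = 0.077154 m and δ_{BB} = 0.001543 m/kN.
Compatibility — the spring shortens by R_B/k under the reaction it provides: δ_0 − R_B·δ_{BB} = R_B/k. With 1/k = 0.000089 m/kN, R_B = δ_0 / (δ_{BB} + 1/k) = 0.077154 / (0.001543 + 0.000089) = 47.26 kN.

R_B = 47.26 kN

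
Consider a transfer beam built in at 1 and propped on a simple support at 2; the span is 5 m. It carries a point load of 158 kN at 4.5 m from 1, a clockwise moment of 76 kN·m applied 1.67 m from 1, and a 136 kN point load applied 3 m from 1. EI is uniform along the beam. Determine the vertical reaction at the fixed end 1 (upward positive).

R_1 = 88.18 kN

Release the roller at 2. Primary structure: cantilever fixed at 1.
Free-end deflection of the primary structure under the applied loading (downward +):
  point load 158 at a = 4.5: Pa²(3L − a)/(6EI) = 5599/EI
  clockwise couple 76 at a = 1.67: M₀a(2L − a)/(2EI) = 528.6/EI
  point load 136 at a = 3: Pa²(3L − a)/(6EI) = 2448/EI
  δ_0 = 8576/EI
Flexibility coefficient — unit upward force at 2: δ_{22} = L³/(3EI) = 41.67/EI.
The prop prevents deflection at 2: R_2 = δ_0/δ_{22} = 8576/41.67 = 205.8 kN.
Vertical equilibrium: R_1 = ΣP − R_2 = 294 − 205.8 = 88.18 kN.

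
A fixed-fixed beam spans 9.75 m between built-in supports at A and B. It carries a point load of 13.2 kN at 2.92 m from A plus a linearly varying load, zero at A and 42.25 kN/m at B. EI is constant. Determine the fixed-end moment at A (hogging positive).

M_A = 152.8 kN·m

Take the two fixed-end moments M_A, M_B as redundants; the released structure is the simple span AB.
Simple-span end rotations at A and B under the given loads:
  at A: point load 13.2 at a = 2.92: Pab(L + b)/(6LEI) = 74.61/EI
  at B: point load 13.2 at a = 2.92: Pab(L + a)/(6LEI) = 57.02/EI
  at A: triangular load, peak 42.25: 7w₀L³/(360EI) = 761.4/EI
  at B: triangular load, peak 42.25: w₀L³/(45EI) = 870.2/EI
  θ_A0 = 836.1/EI,  θ_B0 = 927.2/EI
Flexibility coefficients: a unit moment at one end gives L/(3EI) there and L/(6EI) at the far end, so f₁₁ = f₂₂ = 3.25/EI and f₁₂ = f₂₁ = 1.625/EI.
Compatibility — zero rotation at each built-in end:
  3.25 M_A + 1.625 M_B = 836.1
  1.625 M_A + 3.25 M_B = 927.2
Solving the pair gives M_A = 152.8 kN·m and M_B = 208.9 kN·m (hogging).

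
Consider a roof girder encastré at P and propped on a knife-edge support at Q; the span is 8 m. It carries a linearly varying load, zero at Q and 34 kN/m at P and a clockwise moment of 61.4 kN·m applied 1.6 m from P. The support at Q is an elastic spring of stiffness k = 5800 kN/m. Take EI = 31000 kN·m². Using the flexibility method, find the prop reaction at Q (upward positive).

Choose R_Q as the redundant. The primary structure is the cantilever fixed at P.
Free-end deflection of the primary structure under the applied loading (downward +):
  triangular load, peak 34 at the fixed end: w₀L⁴/(30EI) = 4642/EI
  clockwise couple 61.4 at a = 1.6: M₀a(2L − a)/(2EI) = 707.3/EI
  δ_0 = 5349/EI
Tip deflection under a unit load at Q: L³/(3EI) = 170.7/EI.
With EI = 31000 kN·m²: δ_0 = 0.17256 m and δ_{QQ} = 0.005505 m/kN.
Compatibility — the spring shortens by R_Q/k under the reaction it provides: δ_0 − R_Q·δ_{QQ} = R_Q/k. With 1/k = 0.000172 m/kN, R_Q = δ_0 / (δ_{QQ} + 1/k) = 0.17256 / (0.005505 + 0.000172) = 30.39 kN.

R_Q = 30.39 kN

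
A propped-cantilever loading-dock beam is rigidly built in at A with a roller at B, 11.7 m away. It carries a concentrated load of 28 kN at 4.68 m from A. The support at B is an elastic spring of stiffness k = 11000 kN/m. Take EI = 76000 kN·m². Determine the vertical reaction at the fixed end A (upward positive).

Choose R_B as the redundant. The primary structure is the cantilever fixed at A.
Downward deflection at the released point B due to the loads:
  point load 28 at a = 4.68: Pa²(3L − a)/(6EI) = 3109/EI
Flexibility coefficient — unit upward force at B: δ_{BB} = L³/(3EI) = 533.9/EI.
With EI = 76000 kN·m²: δ_0 = 0.040911 m and δ_{BB} = 0.007025 m/kN.
Compatibility — the spring shortens by R_B/k under the reaction it provides: δ_0 − R_B·δ_{BB} = R_B/k. With 1/k = 0.000091 m/kN, R_B = δ_0 / (δ_{BB} + 1/k) = 0.040911 / (0.007025 + 0.000091) = 5.75 kN.
Vertical equilibrium: R_A = ΣP − R_B = 28 − 5.75 = 22.25 kN.

R_A = 22.25 kN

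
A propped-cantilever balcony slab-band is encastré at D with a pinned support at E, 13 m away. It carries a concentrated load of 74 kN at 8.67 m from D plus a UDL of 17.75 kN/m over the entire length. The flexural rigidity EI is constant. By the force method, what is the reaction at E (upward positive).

R_E = 124.9 kN

Remove the prop at E; the released (primary) structure is a cantilever built in at D.
Downward deflection at the released point E due to the loads:
  point load 74 at a = 8.67: Pa²(3L − a)/(6EI) = 28118/EI
  UDL 17.75: wL⁴/(8EI) = 63370/EI
  δ_0 = 91488/EI
Flexibility coefficient — unit upward force at E: δ_{EE} = L³/(3EI) = 732.3/EI.
The prop prevents deflection at E: R_E = δ_0/δ_{EE} = 91488/732.3 = 124.9 kN.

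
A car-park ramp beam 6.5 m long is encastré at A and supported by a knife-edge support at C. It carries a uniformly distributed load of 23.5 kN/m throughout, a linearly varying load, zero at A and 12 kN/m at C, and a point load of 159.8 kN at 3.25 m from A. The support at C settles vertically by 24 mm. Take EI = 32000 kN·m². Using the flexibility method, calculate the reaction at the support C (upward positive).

R_C = 120.3 kN

Release the roller at C. Primary structure: cantilever fixed at A.
Primary-structure tip deflection at C by superposition:
  UDL 23.5: wL⁴/(8EI) = 5244/EI
  triangular load, peak 12 at the free end: 11w₀L⁴/(120EI) = 1964/EI
  point load 159.8 at a = 3.25: Pa²(3L − a)/(6EI) = 4571/EI
  δ_0 = 11779/EI
Flexibility coefficient — unit upward force at C: δ_{CC} = L³/(3EI) = 91.54/EI.
With EI = 32000 kN·m²: δ_0 = 0.36808 m and δ_{CC} = 0.002861 m/kN.
Compatibility — the beam at C must follow the support down by 0.024 m: δ_0 − R_C·δ_{CC} = 0.024, so R_C = (0.36808 − 0.024)/0.002861 = 120.3 kN.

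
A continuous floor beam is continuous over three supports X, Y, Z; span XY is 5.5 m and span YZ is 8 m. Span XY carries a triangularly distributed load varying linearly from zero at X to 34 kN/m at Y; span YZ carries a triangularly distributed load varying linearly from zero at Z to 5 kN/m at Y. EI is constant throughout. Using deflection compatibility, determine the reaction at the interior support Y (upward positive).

Take M_Y as the redundant. Released structure: two simple spans XY and YZ with a hinge at Y.
Discontinuity in slope at Y on the released structure — sum the simple-span end rotations:
  span XY: triangular load, peak 34: w₀L³/(45EI) = 125.7/EI
  span YZ: triangular load, peak 5: w₀L³/(45EI) = 56.89/EI
  relative rotation θ_0 = (125.7 + 56.89)/EI = 182.6/EI
A unit hogging moment at Y produces rotation L₁/(3EI) + L₂/(3EI) = 4.5/EI.
Compatibility: M_Y·(L₁+L₂)/(3EI) = θ_0, giving M_Y = 40.58 kN·m (hogging).
Span XY, ΣM about X with M_Y applied at Y: R_Y^{XY}·5.5 = 342.8 + 40.58, so R_Y^{XY} = 69.71 kN and R_X = 93.5 − 69.71 = 23.79 kN.
Span YZ, ΣM about Z: R_Y^{YZ}·8 = 106.7 + 40.58, so R_Y^{YZ} = 18.41 kN and R_Z = 20 − 18.41 = 1.595 kN.
R_Y = 69.71 + 18.41 = 88.12 kN.

R_Y = 88.12 kN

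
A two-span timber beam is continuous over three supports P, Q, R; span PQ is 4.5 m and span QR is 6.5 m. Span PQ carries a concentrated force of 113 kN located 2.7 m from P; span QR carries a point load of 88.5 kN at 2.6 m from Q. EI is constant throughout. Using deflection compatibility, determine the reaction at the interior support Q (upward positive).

R_Q = 160.5 kN

Take M_Q as the redundant. Released structure: two simple spans PQ and QR with a hinge at Q.
Rotations at Q on the released spans (each span's end-slope, ×1/EI):
  span PQ: point load 113 at a = 2.7: Pab(L + a)/(6LEI) = 146.4/EI
  span QR: point load 88.5 at a = 2.6: Pab(L + b)/(6LEI) = 239.3/EI
  relative rotation θ_0 = (146.4 + 239.3)/EI = 385.8/EI
A unit hogging moment at Q produces rotation L₁/(3EI) + L₂/(3EI) = 3.667/EI.
Compatibility: M_Q·(L₁+L₂)/(3EI) = θ_0, giving M_Q = 105.2 kN·m (hogging).
Span PQ, ΣM about P with M_Q applied at Q: R_Q^{PQ}·4.5 = 305.1 + 105.2, so R_Q^{PQ} = 91.18 kN and R_P = 113 − 91.18 = 21.82 kN.
Span QR, ΣM about R: R_Q^{QR}·6.5 = 345.1 + 105.2, so R_Q^{QR} = 69.29 kN and R_R = 88.5 − 69.29 = 19.21 kN.
R_Q = 91.18 + 69.29 = 160.5 kN.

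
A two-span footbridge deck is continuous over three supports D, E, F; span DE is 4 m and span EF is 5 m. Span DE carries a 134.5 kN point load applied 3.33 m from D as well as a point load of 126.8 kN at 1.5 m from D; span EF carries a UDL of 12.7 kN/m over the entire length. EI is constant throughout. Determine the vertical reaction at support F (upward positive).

R_F = 13.97 kN

Take M_E as the redundant. Released structure: two simple spans DE and EF with a hinge at E.
Rotations at E on the released spans (each span's end-slope, ×1/EI):
  span DE: point load 134.5 at a = 3.33: Pab(L + a)/(6LEI) = 91.65/EI
  span DE: point load 126.8 at a = 1.5: Pab(L + a)/(6LEI) = 109/EI
  span EF: UDL 12.7: wL³/(24EI) = 66.15/EI
  relative rotation θ_0 = (200.6 + 66.15)/EI = 266.8/EI
A unit hogging moment at E produces rotation L₁/(3EI) + L₂/(3EI) = 3/EI.
Slope continuity at E: θ_0 = M_E·3/EI, so M_E = 266.8/3 = 88.92 kN·m (hogging).
Span EF, ΣM about F: R_E^{EF}·5 = 158.8 + 88.92, so R_E^{EF} = 49.53 kN and R_F = 63.5 − 49.53 = 13.97 kN.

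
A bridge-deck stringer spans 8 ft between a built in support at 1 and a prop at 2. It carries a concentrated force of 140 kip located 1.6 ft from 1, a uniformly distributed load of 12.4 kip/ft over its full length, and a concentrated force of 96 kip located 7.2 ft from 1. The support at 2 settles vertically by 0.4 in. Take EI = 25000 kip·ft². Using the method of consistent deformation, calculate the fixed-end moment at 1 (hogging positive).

M_1 = 337.6 kip·ft

Release the roller at 2. Primary structure: cantilever fixed at 1.
Deflection at 2 on the released cantilever, summing each load's contribution:
  point load 140 at a = 1.6: Pa²(3L − a)/(6EI) = 1338/EI
  UDL 12.4: wL⁴/(8EI) = 6349/EI
  point load 96 at a = 7.2: Pa²(3L − a)/(6EI) = 13935/EI
  δ_0 = 21621/EI
Tip deflection under a unit load at 2: L³/(3EI) = 170.7/EI.
With EI = 25000 kip·ft²: δ_0 = 0.86486 ft and δ_{22} = 0.006827 ft/kip.
Compatibility — the beam at 2 must follow the support down by 0.03333 ft: δ_0 − R_2·δ_{22} = 0.03333, so R_2 = (0.86486 − 0.03333)/0.006827 = 121.8 kip.
Moment equilibrium about 1: M_1 = Σ(load moments about 1) − R_2·L = 1312 − 121.8×8 = 337.6 kip·ft.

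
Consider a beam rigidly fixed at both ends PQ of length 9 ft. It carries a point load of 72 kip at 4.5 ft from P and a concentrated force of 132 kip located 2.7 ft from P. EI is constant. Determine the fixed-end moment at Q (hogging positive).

M_Q = 155.8 kip·ft

Release both end moments; the primary structure is a simply-supported span PQ with redundants M_P and M_Q.
Simple-span end rotations at P and Q under the given loads:
  at P: point load 72 at a = 4.5: Pab(L + b)/(6LEI) = 364.5/EI
  at Q: point load 72 at a = 4.5: Pab(L + a)/(6LEI) = 364.5/EI
  at P: point load 132 at a = 2.7: Pab(L + b)/(6LEI) = 636.2/EI
  at Q: point load 132 at a = 2.7: Pab(L + a)/(6LEI) = 486.5/EI
  θ_P0 = 1001/EI,  θ_Q0 = 851/EI
Flexibility coefficients: a unit moment at one end gives L/(3EI) there and L/(6EI) at the far end, so f₁₁ = f₂₂ = 3/EI and f₁₂ = f₂₁ = 1.5/EI.
Compatibility — zero rotation at each built-in end:
  3 M_P + 1.5 M_Q = 1001
  1.5 M_P + 3 M_Q = 851
Solving the pair gives M_P = 255.6 kip·ft and M_Q = 155.8 kip·ft (hogging).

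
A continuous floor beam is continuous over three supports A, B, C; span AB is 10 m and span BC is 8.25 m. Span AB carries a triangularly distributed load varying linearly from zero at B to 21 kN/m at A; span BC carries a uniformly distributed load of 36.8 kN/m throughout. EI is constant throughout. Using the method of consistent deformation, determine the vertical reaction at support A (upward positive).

Take M_B as the redundant. Released structure: two simple spans AB and BC with a hinge at B.
End slopes at the hinge B, treating each span as simply supported:
  span AB: triangular load, peak 21: 7w₀L³/(360EI) = 408.3/EI
  span BC: UDL 36.8: wL³/(24EI) = 861/EI
  relative rotation θ_0 = (408.3 + 861)/EI = 1269/EI
A unit hogging moment at B produces rotation L₁/(3EI) + L₂/(3EI) = 6.083/EI.
Slope continuity at B: θ_0 = M_B·6.083/EI, so M_B = 1269/6.083 = 208.7 kN·m (hogging).
Span AB, ΣM about A with M_B applied at B: R_B^{AB}·10 = 350 + 208.7, so R_B^{AB} = 55.87 kN and R_A = 105 − 55.87 = 49.13 kN.

R_A = 49.13 kN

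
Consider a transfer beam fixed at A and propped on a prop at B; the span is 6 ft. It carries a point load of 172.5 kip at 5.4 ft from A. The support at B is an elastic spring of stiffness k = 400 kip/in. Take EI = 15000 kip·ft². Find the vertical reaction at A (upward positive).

Release the roller at B. Primary structure: cantilever fixed at A.
Primary-structure tip deflection at B by superposition:
  point load 172.5 at a = 5.4: Pa²(3L − a)/(6EI) = 10563/EI
Flexibility coefficient — unit upward force at B: δ_{BB} = L³/(3EI) = 72/EI.
With EI = 15000 kip·ft²: δ_0 = 0.70421 ft and δ_{BB} = 0.0048 ft/kip.
Compatibility — the spring shortens by R_B/k under the reaction it provides: δ_0 − R_B·δ_{BB} = R_B/k. With 1/k = 1/(400×12) ft/kip = 0.000208 ft/kip, R_B = δ_0 / (δ_{BB} + 1/k) = 0.70421 / (0.0048 + 0.000208) = 140.6 kip.
Vertical equilibrium: R_A = ΣP − R_B = 172.5 − 140.6 = 31.89 kip.

R_A = 31.89 kip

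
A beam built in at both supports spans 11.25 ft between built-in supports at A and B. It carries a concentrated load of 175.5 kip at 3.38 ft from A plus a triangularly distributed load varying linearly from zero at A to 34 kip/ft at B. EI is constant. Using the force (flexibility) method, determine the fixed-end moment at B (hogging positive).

M_B = 339.8 kip·ft

Release both end moments; the primary structure is a simply-supported span AB with redundants M_A and M_B.
On the primary (simply-supported) span, the end slopes from the loading are:
  at A: point load 175.5 at a = 3.38: Pab(L + b)/(6LEI) = 1322/EI
  at B: point load 175.5 at a = 3.38: Pab(L + a)/(6LEI) = 1012/EI
  at A: triangular load, peak 34: 7w₀L³/(360EI) = 941.3/EI
  at B: triangular load, peak 34: w₀L³/(45EI) = 1076/EI
  θ_A0 = 2264/EI,  θ_B0 = 2088/EI
Flexibility coefficients: a unit moment at one end gives L/(3EI) there and L/(6EI) at the far end, so f₁₁ = f₂₂ = 3.75/EI and f₁₂ = f₂₁ = 1.875/EI.
Compatibility — zero rotation at each built-in end:
  3.75 M_A + 1.875 M_B = 2264
  1.875 M_A + 3.75 M_B = 2088
Solving the pair gives M_A = 433.7 kip·ft and M_B = 339.8 kip·ft (hogging).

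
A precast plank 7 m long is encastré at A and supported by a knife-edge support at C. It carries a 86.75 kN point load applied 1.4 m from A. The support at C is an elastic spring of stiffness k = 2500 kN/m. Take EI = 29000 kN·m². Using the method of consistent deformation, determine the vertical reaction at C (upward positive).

R_C = 4.411 kN

Take the reaction at C as the redundant and release it; the primary structure is a cantilever fixed at A.
Downward deflection at the released point C due to the loads:
  point load 86.75 at a = 1.4: Pa²(3L − a)/(6EI) = 555.4/EI
Tip deflection under a unit load at C: L³/(3EI) = 114.3/EI.
With EI = 29000 kN·m²: δ_0 = 0.019153 m and δ_{CC} = 0.003943 m/kN.
Compatibility — the spring shortens by R_C/k under the reaction it provides: δ_0 − R_C·δ_{CC} = R_C/k. With 1/k = 0.0004 m/kN, R_C = δ_0 / (δ_{CC} + 1/k) = 0.019153 / (0.003943 + 0.0004) = 4.411 kN.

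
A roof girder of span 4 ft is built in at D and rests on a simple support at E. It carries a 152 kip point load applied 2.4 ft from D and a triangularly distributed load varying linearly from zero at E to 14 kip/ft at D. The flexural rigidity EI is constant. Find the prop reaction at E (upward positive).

R_E = 71.26 kip

Remove the prop at E; the released (primary) structure is a cantilever built in at D.
Deflection at E on the released cantilever, summing each load's contribution:
  point load 152 at a = 2.4: Pa²(3L − a)/(6EI) = 1401/EI
  triangular load, peak 14 at the fixed end: w₀L⁴/(30EI) = 119.5/EI
  δ_0 = 1520/EI
Tip deflection under a unit load at E: L³/(3EI) = 21.33/EI.
Compatibility at E: δ_0 − R_E·δ_{EE} = 0, so R_E = 1520/21.33 = 71.26 kip.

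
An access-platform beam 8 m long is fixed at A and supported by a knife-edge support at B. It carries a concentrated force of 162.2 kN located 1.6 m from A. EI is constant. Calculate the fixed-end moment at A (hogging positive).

M_A = 186.9 kN·m

Take the reaction at B as the redundant and release it; the primary structure is a cantilever fixed at A.
Free-end deflection of the primary structure under the applied loading (downward +):
  point load 162.2 at a = 1.6: Pa²(3L − a)/(6EI) = 1550/EI
Tip deflection under a unit load at B: L³/(3EI) = 170.7/EI.
The prop prevents deflection at B: R_B = δ_0/δ_{BB} = 1550/170.7 = 9.083 kN.
Moment equilibrium about A: M_A = Σ(load moments about A) − R_B·L = 259.5 − 9.083×8 = 186.9 kN·m.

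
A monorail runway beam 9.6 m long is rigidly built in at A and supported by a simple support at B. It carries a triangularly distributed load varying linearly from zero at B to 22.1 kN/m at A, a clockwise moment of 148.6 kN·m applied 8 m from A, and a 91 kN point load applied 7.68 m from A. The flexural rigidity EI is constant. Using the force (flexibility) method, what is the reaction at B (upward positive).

Remove the prop at B; the released (primary) structure is a cantilever built in at A.
Primary-structure tip deflection at B by superposition:
  triangular load, peak 22.1 at the fixed end: w₀L⁴/(30EI) = 6257/EI
  clockwise couple 148.6 at a = 8: M₀a(2L − a)/(2EI) = 6657/EI
  point load 91 at a = 7.68: Pa²(3L − a)/(6EI) = 18893/EI
  δ_0 = 31807/EI
Flexibility coefficient — unit upward force at B: δ_{BB} = L³/(3EI) = 294.9/EI.
The prop prevents deflection at B: R_B = δ_0/δ_{BB} = 31807/294.9 = 107.9 kN.

R_B = 107.9 kN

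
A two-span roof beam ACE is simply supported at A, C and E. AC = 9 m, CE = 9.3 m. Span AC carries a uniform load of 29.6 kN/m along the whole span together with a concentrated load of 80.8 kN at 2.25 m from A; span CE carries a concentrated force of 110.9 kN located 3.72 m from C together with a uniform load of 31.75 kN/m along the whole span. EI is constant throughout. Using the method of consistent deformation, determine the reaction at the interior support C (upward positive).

Release continuity at C by inserting a hinge; the redundant is the internal moment M_C. The primary structure is two simply-supported spans AC and CE.
End slopes at the hinge C, treating each span as simply supported:
  span AC: UDL 29.6: wL³/(24EI) = 899.1/EI
  span AC: point load 80.8 at a = 2.25: Pab(L + a)/(6LEI) = 255.7/EI
  span CE: point load 110.9 at a = 3.72: Pab(L + b)/(6LEI) = 613.9/EI
  span CE: UDL 31.75: wL³/(24EI) = 1064/EI
  relative rotation θ_0 = (1155 + 1678)/EI = 2833/EI
A unit hogging moment at C produces rotation L₁/(3EI) + L₂/(3EI) = 6.1/EI.
Slope continuity at C: θ_0 = M_C·6.1/EI, so M_C = 2833/6.1 = 464.4 kN·m (hogging).
Span AC, ΣM about A with M_C applied at C: R_C^{AC}·9 = 1381 + 464.4, so R_C^{AC} = 205 kN and R_A = 347.2 − 205 = 142.2 kN.
Span CE, ΣM about E: R_C^{CE}·9.3 = 1992 + 464.4, so R_C^{CE} = 264.1 kN and R_E = 406.2 − 264.1 = 142.1 kN.
R_C = 205 + 264.1 = 469.1 kN.

R_C = 469.1 kN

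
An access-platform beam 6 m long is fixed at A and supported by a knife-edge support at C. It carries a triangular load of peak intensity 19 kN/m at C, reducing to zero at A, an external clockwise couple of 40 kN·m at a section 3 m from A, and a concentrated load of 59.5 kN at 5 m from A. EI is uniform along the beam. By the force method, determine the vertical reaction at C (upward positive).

R_C = 83.61 kN

Release the roller at C. Primary structure: cantilever fixed at A.
Deflection at C on the released cantilever, summing each load's contribution:
  triangular load, peak 19 at the free end: 11w₀L⁴/(120EI) = 2257/EI
  clockwise couple 40 at a = 3: M₀a(2L − a)/(2EI) = 540/EI
  point load 59.5 at a = 5: Pa²(3L − a)/(6EI) = 3223/EI
  δ_0 = 6020/EI
Tip deflection under a unit load at C: L³/(3EI) = 72/EI.
Compatibility at C: δ_0 − R_C·δ_{CC} = 0, so R_C = 6020/72 = 83.61 kN.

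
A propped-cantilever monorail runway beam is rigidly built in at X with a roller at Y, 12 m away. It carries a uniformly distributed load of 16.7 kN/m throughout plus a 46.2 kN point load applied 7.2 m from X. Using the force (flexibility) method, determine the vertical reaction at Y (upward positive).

R_Y = 95.11 kN

Choose R_Y as the redundant. The primary structure is the cantilever fixed at X.
Downward deflection at the released point Y due to the loads:
  UDL 16.7: wL⁴/(8EI) = 43286/EI
  point load 46.2 at a = 7.2: Pa²(3L − a)/(6EI) = 11496/EI
  δ_0 = 54782/EI
Flexibility coefficient — unit upward force at Y: δ_{YY} = L³/(3EI) = 576/EI.
Compatibility at Y: δ_0 − R_Y·δ_{YY} = 0, so R_Y = 54782/576 = 95.11 kN.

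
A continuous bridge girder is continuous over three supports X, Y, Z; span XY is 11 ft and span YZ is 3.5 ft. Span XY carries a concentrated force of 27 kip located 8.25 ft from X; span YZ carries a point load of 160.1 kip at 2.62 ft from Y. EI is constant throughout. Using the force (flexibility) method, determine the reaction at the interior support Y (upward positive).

R_Y = 80.42 kip

Insert a hinge at Y; M_Y is the redundant, and each span becomes simply supported.
Rotations at Y on the released spans (each span's end-slope, ×1/EI):
  span XY: point load 27 at a = 8.25: Pab(L + a)/(6LEI) = 178.7/EI
  span YZ: point load 160.1 at a = 2.62: Pab(L + b)/(6LEI) = 76.99/EI
  relative rotation θ_0 = (178.7 + 76.99)/EI = 255.7/EI
A unit hogging moment at Y produces rotation L₁/(3EI) + L₂/(3EI) = 4.833/EI.
Slope continuity at Y: θ_0 = M_Y·4.833/EI, so M_Y = 255.7/4.833 = 52.89 kip·ft (hogging).
Span XY, ΣM about X with M_Y applied at Y: R_Y^{XY}·11 = 222.8 + 52.89, so R_Y^{XY} = 25.06 kip and R_X = 27 − 25.06 = 1.941 kip.
Span YZ, ΣM about Z: R_Y^{YZ}·3.5 = 140.9 + 52.89, so R_Y^{YZ} = 55.37 kip and R_Z = 160.1 − 55.37 = 104.7 kip.
R_Y = 25.06 + 55.37 = 80.42 kip.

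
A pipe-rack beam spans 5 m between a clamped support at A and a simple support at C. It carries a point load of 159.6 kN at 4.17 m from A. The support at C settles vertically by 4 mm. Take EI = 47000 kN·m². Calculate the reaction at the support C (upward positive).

R_C = 115.7 kN

Remove the prop at C; the released (primary) structure is a cantilever built in at A.
Primary-structure tip deflection at C by superposition:
  point load 159.6 at a = 4.17: Pa²(3L − a)/(6EI) = 5009/EI
Tip deflection under a unit load at C: L³/(3EI) = 41.67/EI.
With EI = 47000 kN·m²: δ_0 = 0.10658 m and δ_{CC} = 0.000887 m/kN.
Compatibility — the beam at C must follow the support down by 0.004 m: δ_0 − R_C·δ_{CC} = 0.004, so R_C = (0.10658 − 0.004)/0.000887 = 115.7 kN.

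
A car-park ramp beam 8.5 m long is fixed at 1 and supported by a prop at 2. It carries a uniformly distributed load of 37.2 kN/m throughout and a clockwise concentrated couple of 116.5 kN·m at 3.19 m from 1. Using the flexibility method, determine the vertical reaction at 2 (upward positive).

R_2 = 131.1 kN

Take the reaction at 2 as the redundant and release it; the primary structure is a cantilever fixed at 1.
Primary-structure tip deflection at 2 by superposition:
  UDL 37.2: wL⁴/(8EI) = 24273/EI
  clockwise couple 116.5 at a = 3.19: M₀a(2L − a)/(2EI) = 2566/EI
  δ_0 = 26839/EI
Tip deflection under a unit load at 2: L³/(3EI) = 204.7/EI.
Compatibility at 2: δ_0 − R_2·δ_{22} = 0, so R_2 = 26839/204.7 = 131.1 kN.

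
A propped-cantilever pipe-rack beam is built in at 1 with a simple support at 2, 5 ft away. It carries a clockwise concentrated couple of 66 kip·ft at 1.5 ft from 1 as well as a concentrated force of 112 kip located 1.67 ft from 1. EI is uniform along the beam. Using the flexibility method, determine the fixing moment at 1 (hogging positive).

Release the roller at 2. Primary structure: cantilever fixed at 1.
Deflection at 2 on the released cantilever, summing each load's contribution:
  clockwise couple 66 at a = 1.5: M₀a(2L − a)/(2EI) = 420.8/EI
  point load 112 at a = 1.67: Pa²(3L − a)/(6EI) = 694/EI
  δ_0 = 1115/EI
Tip deflection under a unit load at 2: L³/(3EI) = 41.67/EI.
Compatibility at 2: δ_0 − R_2·δ_{22} = 0, so R_2 = 1115/41.67 = 26.75 kip.
Moment equilibrium about 1: M_1 = Σ(load moments about 1) − R_2·L = 253 − 26.75×5 = 119.3 kip·ft.

M_1 = 119.3 kip·ft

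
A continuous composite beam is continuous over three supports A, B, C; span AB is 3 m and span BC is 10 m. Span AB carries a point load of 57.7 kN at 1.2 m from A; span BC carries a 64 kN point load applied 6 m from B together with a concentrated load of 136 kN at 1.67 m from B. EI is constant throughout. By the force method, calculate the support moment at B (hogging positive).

Insert a hinge at B; M_B is the redundant, and each span becomes simply supported.
Rotations at B on the released spans (each span's end-slope, ×1/EI):
  span AB: point load 57.7 at a = 1.2: Pab(L + a)/(6LEI) = 29.08/EI
  span BC: point load 64 at a = 6: Pab(L + b)/(6LEI) = 358.4/EI
  span BC: point load 136 at a = 1.67: Pab(L + b)/(6LEI) = 578/EI
  relative rotation θ_0 = (29.08 + 936.4)/EI = 965.5/EI
A unit hogging moment at B produces rotation L₁/(3EI) + L₂/(3EI) = 4.333/EI.
Slope continuity at B: θ_0 = M_B·4.333/EI, so M_B = 965.5/4.333 = 222.8 kN·m (hogging).

M_B = 222.8 kN·m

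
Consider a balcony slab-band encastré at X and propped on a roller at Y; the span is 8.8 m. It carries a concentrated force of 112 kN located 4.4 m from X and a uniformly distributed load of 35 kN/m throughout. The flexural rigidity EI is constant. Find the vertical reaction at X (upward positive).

R_X = 269.5 kN

Choose R_Y as the redundant. The primary structure is the cantilever fixed at X.
Deflection at Y on the released cantilever, summing each load's contribution:
  point load 112 at a = 4.4: Pa²(3L − a)/(6EI) = 7951/EI
  UDL 35: wL⁴/(8EI) = 26237/EI
  δ_0 = 34187/EI
Flexibility coefficient — unit upward force at Y: δ_{YY} = L³/(3EI) = 227.2/EI.
The prop prevents deflection at Y: R_Y = δ_0/δ_{YY} = 34187/227.2 = 150.5 kN.
Vertical equilibrium: R_X = ΣP − R_Y = 420 − 150.5 = 269.5 kN.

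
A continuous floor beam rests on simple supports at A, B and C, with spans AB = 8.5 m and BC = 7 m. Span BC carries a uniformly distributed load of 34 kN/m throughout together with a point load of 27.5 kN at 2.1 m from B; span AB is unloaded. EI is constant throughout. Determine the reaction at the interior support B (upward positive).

R_B = 166.8 kN

Insert a hinge at B; M_B is the redundant, and each span becomes simply supported.
Discontinuity in slope at B on the released structure — sum the simple-span end rotations:
  span BC: UDL 34: wL³/(24EI) = 485.9/EI
  span BC: point load 27.5 at a = 2.1: Pab(L + b)/(6LEI) = 80.18/EI
  relative rotation θ_0 = (0 + 566.1)/EI = 566.1/EI
A unit hogging moment at B produces rotation L₁/(3EI) + L₂/(3EI) = 5.167/EI.
Compatibility: M_B·(L₁+L₂)/(3EI) = θ_0, giving M_B = 109.6 kN·m (hogging).
Span AB, ΣM about A with M_B applied at B: R_B^{AB}·8.5 = 0 + 109.6, so R_B^{AB} = 12.89 kN and R_A = 0 − 12.89 = -12.89 kN.
Span BC, ΣM about C: R_B^{BC}·7 = 967.8 + 109.6, so R_B^{BC} = 153.9 kN and R_C = 265.5 − 153.9 = 111.6 kN.
R_B = 12.89 + 153.9 = 166.8 kN.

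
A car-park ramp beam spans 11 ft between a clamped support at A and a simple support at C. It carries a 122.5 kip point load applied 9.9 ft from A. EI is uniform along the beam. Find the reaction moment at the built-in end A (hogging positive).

Release the roller at C. Primary structure: cantilever fixed at A.
Primary-structure tip deflection at C by superposition:
  point load 122.5 at a = 9.9: Pa²(3L − a)/(6EI) = 46224/EI
Tip deflection under a unit load at C: L³/(3EI) = 443.7/EI.
The prop prevents deflection at C: R_C = δ_0/δ_{CC} = 46224/443.7 = 104.2 kip.
Moment equilibrium about A: M_A = Σ(load moments about A) − R_C·L = 1213 − 104.2×11 = 66.7 kip·ft.

M_A = 66.7 kip·ft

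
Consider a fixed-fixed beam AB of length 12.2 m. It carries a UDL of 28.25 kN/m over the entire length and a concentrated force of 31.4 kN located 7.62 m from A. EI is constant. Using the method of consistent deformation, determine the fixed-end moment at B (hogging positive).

Release both end moments; the primary structure is a simply-supported span AB with redundants M_A and M_B.
On the primary (simply-supported) span, the end slopes from the loading are:
  at A: UDL 28.25: wL³/(24EI) = 2137/EI
  at B: UDL 28.25: wL³/(24EI) = 2137/EI
  at A: point load 31.4 at a = 7.62: Pab(L + b)/(6LEI) = 251.2/EI
  at B: point load 31.4 at a = 7.62: Pab(L + a)/(6LEI) = 296.7/EI
  θ_A0 = 2389/EI,  θ_B0 = 2434/EI
Flexibility coefficients: a unit moment at one end gives L/(3EI) there and L/(6EI) at the far end, so f₁₁ = f₂₂ = 4.067/EI and f₁₂ = f₂₁ = 2.033/EI.
Compatibility — zero rotation at each built-in end:
  4.067 M_A + 2.033 M_B = 2389
  2.033 M_A + 4.067 M_B = 2434
Solving the pair gives M_A = 384.1 kN·m and M_B = 406.5 kN·m (hogging).

M_B = 406.5 kN·m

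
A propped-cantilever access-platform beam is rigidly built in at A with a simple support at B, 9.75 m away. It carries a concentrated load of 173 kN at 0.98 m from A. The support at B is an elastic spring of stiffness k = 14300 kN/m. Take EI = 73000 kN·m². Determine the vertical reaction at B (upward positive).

Take the reaction at B as the redundant and release it; the primary structure is a cantilever fixed at A.
Free-end deflection of the primary structure under the applied loading (downward +):
  point load 173 at a = 0.98: Pa²(3L − a)/(6EI) = 782.8/EI
Tip deflection under a unit load at B: L³/(3EI) = 309/EI.
With EI = 73000 kN·m²: δ_0 = 0.010724 m and δ_{BB} = 0.004232 m/kN.
Compatibility — the spring shortens by R_B/k under the reaction it provides: δ_0 − R_B·δ_{BB} = R_B/k. With 1/k = 0.00007 m/kN, R_B = δ_0 / (δ_{BB} + 1/k) = 0.010724 / (0.004232 + 0.00007) = 2.493 kN.

R_B = 2.493 kN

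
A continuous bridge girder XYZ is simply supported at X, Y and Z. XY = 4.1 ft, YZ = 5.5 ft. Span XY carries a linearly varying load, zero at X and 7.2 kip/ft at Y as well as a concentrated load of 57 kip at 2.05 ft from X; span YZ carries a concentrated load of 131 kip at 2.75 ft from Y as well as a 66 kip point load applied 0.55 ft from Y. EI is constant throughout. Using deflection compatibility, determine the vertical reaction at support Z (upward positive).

R_Z = 50.77 kip

Release continuity at Y by inserting a hinge; the redundant is the internal moment M_Y. The primary structure is two simply-supported spans XY and YZ.
Rotations at Y on the released spans (each span's end-slope, ×1/EI):
  span XY: triangular load, peak 7.2: w₀L³/(45EI) = 11.03/EI
  span XY: point load 57 at a = 2.05: Pab(L + a)/(6LEI) = 59.89/EI
  span YZ: point load 131 at a = 2.75: Pab(L + b)/(6LEI) = 247.7/EI
  span YZ: point load 66 at a = 0.55: Pab(L + b)/(6LEI) = 56.9/EI
  relative rotation θ_0 = (70.91 + 304.6)/EI = 375.5/EI
A unit hogging moment at Y produces rotation L₁/(3EI) + L₂/(3EI) = 3.2/EI.
Compatibility: M_Y·(L₁+L₂)/(3EI) = θ_0, giving M_Y = 117.3 kip·ft (hogging).
Span YZ, ΣM about Z: R_Y^{YZ}·5.5 = 687 + 117.3, so R_Y^{YZ} = 146.2 kip and R_Z = 197 − 146.2 = 50.77 kip.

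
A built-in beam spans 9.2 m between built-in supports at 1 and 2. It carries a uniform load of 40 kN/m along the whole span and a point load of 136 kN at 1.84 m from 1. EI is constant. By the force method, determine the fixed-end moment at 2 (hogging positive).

M_2 = 322.2 kN·m

Take the two fixed-end moments M_1, M_2 as redundants; the released structure is the simple span 12.
End rotations of the released simple span under the applied load (×1/EI):
  at 1: UDL 40: wL³/(24EI) = 1298/EI
  at 2: UDL 40: wL³/(24EI) = 1298/EI
  at 1: point load 136 at a = 1.84: Pab(L + b)/(6LEI) = 552.5/EI
  at 2: point load 136 at a = 1.84: Pab(L + a)/(6LEI) = 368.4/EI
  θ_10 = 1850/EI,  θ_20 = 1666/EI
Flexibility coefficients: a unit moment at one end gives L/(3EI) there and L/(6EI) at the far end, so f₁₁ = f₂₂ = 3.067/EI and f₁₂ = f₂₁ = 1.533/EI.
Compatibility — zero rotation at each built-in end:
  3.067 M_1 + 1.533 M_2 = 1850
  1.533 M_1 + 3.067 M_2 = 1666
Solving the pair gives M_1 = 442.3 kN·m and M_2 = 322.2 kN·m (hogging).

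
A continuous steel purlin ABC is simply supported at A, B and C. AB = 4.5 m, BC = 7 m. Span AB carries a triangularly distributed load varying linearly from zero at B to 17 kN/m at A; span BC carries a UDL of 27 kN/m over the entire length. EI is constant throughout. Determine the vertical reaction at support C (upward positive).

Release continuity at B by inserting a hinge; the redundant is the internal moment M_B. The primary structure is two simply-supported spans AB and BC.
End slopes at the hinge B, treating each span as simply supported:
  span AB: triangular load, peak 17: 7w₀L³/(360EI) = 30.12/EI
  span BC: UDL 27: wL³/(24EI) = 385.9/EI
  relative rotation θ_0 = (30.12 + 385.9)/EI = 416/EI
A unit hogging moment at B produces rotation L₁/(3EI) + L₂/(3EI) = 3.833/EI.
Compatibility: M_B·(L₁+L₂)/(3EI) = θ_0, giving M_B = 108.5 kN·m (hogging).
Span BC, ΣM about C: R_B^{BC}·7 = 661.5 + 108.5, so R_B^{BC} = 110 kN and R_C = 189 − 110 = 79 kN.

R_C = 79 kN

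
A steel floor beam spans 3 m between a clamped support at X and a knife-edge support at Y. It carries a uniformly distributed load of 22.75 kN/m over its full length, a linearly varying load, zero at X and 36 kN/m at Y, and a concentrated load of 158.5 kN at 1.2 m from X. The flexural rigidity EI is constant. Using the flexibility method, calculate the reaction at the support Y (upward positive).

Choose R_Y as the redundant. The primary structure is the cantilever fixed at X.
Downward deflection at the released point Y due to the loads:
  UDL 22.75: wL⁴/(8EI) = 230.3/EI
  triangular load, peak 36 at the free end: 11w₀L⁴/(120EI) = 267.3/EI
  point load 158.5 at a = 1.2: Pa²(3L − a)/(6EI) = 296.7/EI
  δ_0 = 794.4/EI
Flexibility coefficient — unit upward force at Y: δ_{YY} = L³/(3EI) = 9/EI.
The prop prevents deflection at Y: R_Y = δ_0/δ_{YY} = 794.4/9 = 88.26 kN.

R_Y = 88.26 kN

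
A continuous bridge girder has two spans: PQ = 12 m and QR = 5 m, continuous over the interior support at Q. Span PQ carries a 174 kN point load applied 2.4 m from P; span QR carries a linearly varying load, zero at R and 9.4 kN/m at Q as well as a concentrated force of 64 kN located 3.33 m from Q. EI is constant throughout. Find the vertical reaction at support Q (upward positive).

Insert a hinge at Q; M_Q is the redundant, and each span becomes simply supported.
End slopes at the hinge Q, treating each span as simply supported:
  span PQ: point load 174 at a = 2.4: Pab(L + a)/(6LEI) = 801.8/EI
  span QR: triangular load, peak 9.4: w₀L³/(45EI) = 26.11/EI
  span QR: point load 64 at a = 3.33: Pab(L + b)/(6LEI) = 79.13/EI
  relative rotation θ_0 = (801.8 + 105.2)/EI = 907/EI
A unit hogging moment at Q produces rotation L₁/(3EI) + L₂/(3EI) = 5.667/EI.
Slope continuity at Q: θ_0 = M_Q·5.667/EI, so M_Q = 907/5.667 = 160.1 kN·m (hogging).
Span PQ, ΣM about P with M_Q applied at Q: R_Q^{PQ}·12 = 417.6 + 160.1, so R_Q^{PQ} = 48.14 kN and R_P = 174 − 48.14 = 125.9 kN.
Span QR, ΣM about R: R_Q^{QR}·5 = 185.2 + 160.1, so R_Q^{QR} = 69.06 kN and R_R = 87.5 − 69.06 = 18.44 kN.
R_Q = 48.14 + 69.06 = 117.2 kN.

R_Q = 117.2 kN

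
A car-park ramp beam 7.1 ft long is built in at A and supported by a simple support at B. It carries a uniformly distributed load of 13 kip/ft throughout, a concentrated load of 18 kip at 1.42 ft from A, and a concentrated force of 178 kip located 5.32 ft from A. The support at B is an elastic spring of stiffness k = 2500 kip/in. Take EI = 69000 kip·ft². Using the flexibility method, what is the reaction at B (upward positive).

Choose R_B as the redundant. The primary structure is the cantilever fixed at A.
Deflection at B on the released cantilever, summing each load's contribution:
  UDL 13: wL⁴/(8EI) = 4129/EI
  point load 18 at a = 1.42: Pa²(3L − a)/(6EI) = 120.3/EI
  point load 178 at a = 5.32: Pa²(3L − a)/(6EI) = 13417/EI
  δ_0 = 17667/EI
Tip deflection under a unit load at B: L³/(3EI) = 119.3/EI.
With EI = 69000 kip·ft²: δ_0 = 0.25604 ft and δ_{BB} = 0.001729 ft/kip.
Compatibility — the spring shortens by R_B/k under the reaction it provides: δ_0 − R_B·δ_{BB} = R_B/k. With 1/k = 1/(2500×12) ft/kip = 0.000033 ft/kip, R_B = δ_0 / (δ_{BB} + 1/k) = 0.25604 / (0.001729 + 0.000033) = 145.3 kip.

R_B = 145.3 kip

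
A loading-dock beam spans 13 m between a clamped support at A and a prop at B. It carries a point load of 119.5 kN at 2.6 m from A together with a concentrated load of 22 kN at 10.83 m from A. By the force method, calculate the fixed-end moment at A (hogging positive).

M_A = 246.9 kN·m

Remove the prop at B; the released (primary) structure is a cantilever built in at A.
Primary-structure tip deflection at B by superposition:
  point load 119.5 at a = 2.6: Pa²(3L − a)/(6EI) = 4901/EI
  point load 22 at a = 10.83: Pa²(3L − a)/(6EI) = 12115/EI
  δ_0 = 17016/EI
Tip deflection under a unit load at B: L³/(3EI) = 732.3/EI.
The prop prevents deflection at B: R_B = δ_0/δ_{BB} = 17016/732.3 = 23.23 kN.
Moment equilibrium about A: M_A = Σ(load moments about A) − R_B·L = 549 − 23.23×13 = 246.9 kN·m.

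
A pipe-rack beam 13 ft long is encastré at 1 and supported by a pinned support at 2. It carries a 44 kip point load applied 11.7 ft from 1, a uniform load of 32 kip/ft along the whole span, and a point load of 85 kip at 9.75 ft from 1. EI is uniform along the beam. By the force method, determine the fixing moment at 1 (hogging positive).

M_1 = 833.8 kip·ft

Take the reaction at 2 as the redundant and release it; the primary structure is a cantilever fixed at 1.
Deflection at 2 on the released cantilever, summing each load's contribution:
  point load 44 at a = 11.7: Pa²(3L − a)/(6EI) = 27405/EI
  UDL 32: wL⁴/(8EI) = 114244/EI
  point load 85 at a = 9.75: Pa²(3L − a)/(6EI) = 39392/EI
  δ_0 = 181041/EI
Tip deflection under a unit load at 2: L³/(3EI) = 732.3/EI.
Compatibility at 2: δ_0 − R_2·δ_{22} = 0, so R_2 = 181041/732.3 = 247.2 kip.
Moment equilibrium about 1: M_1 = Σ(load moments about 1) − R_2·L = 4048 − 247.2×13 = 833.8 kip·ft.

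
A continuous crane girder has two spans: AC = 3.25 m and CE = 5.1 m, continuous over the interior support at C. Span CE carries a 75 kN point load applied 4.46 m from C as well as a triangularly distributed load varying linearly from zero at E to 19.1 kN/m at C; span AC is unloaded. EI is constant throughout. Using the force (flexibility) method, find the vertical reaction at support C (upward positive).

Insert a hinge at C; M_C is the redundant, and each span becomes simply supported.
Discontinuity in slope at C on the released structure — sum the simple-span end rotations:
  span CE: point load 75 at a = 4.46: Pab(L + b)/(6LEI) = 40.16/EI
  span CE: triangular load, peak 19.1: w₀L³/(45EI) = 56.3/EI
  relative rotation θ_0 = (0 + 96.46)/EI = 96.46/EI
A unit hogging moment at C produces rotation L₁/(3EI) + L₂/(3EI) = 2.783/EI.
Slope continuity at C: θ_0 = M_C·2.783/EI, so M_C = 96.46/2.783 = 34.66 kN·m (hogging).
Span AC, ΣM about A with M_C applied at C: R_C^{AC}·3.25 = 0 + 34.66, so R_C^{AC} = 10.66 kN and R_A = 0 − 10.66 = -10.66 kN.
Span CE, ΣM about E: R_C^{CE}·5.1 = 213.6 + 34.66, so R_C^{CE} = 48.68 kN and R_E = 123.7 − 48.68 = 75.03 kN.
R_C = 10.66 + 48.68 = 59.34 kN.

R_C = 59.34 kN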